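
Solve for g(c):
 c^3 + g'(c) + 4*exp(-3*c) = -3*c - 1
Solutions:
 g(c) = C1 - c^4/4 - 3*c^2/2 - c + 4*exp(-3*c)/3


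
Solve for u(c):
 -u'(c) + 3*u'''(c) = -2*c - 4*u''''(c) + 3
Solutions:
 u(c) = C1 + C2*exp(-c*((4*sqrt(3) + 7)^(-1/3) + 2 + (4*sqrt(3) + 7)^(1/3))/8)*sin(sqrt(3)*c*(-(4*sqrt(3) + 7)^(1/3) + (4*sqrt(3) + 7)^(-1/3))/8) + C3*exp(-c*((4*sqrt(3) + 7)^(-1/3) + 2 + (4*sqrt(3) + 7)^(1/3))/8)*cos(sqrt(3)*c*(-(4*sqrt(3) + 7)^(1/3) + (4*sqrt(3) + 7)^(-1/3))/8) + C4*exp(c*(-1 + (4*sqrt(3) + 7)^(-1/3) + (4*sqrt(3) + 7)^(1/3))/4) + c^2 - 3*c


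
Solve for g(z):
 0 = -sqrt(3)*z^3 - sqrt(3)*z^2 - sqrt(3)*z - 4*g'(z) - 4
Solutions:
 g(z) = C1 - sqrt(3)*z^4/16 - sqrt(3)*z^3/12 - sqrt(3)*z^2/8 - z


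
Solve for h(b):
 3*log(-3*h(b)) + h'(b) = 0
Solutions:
 Integral(1/(log(-_y) + log(3)), (_y, h(b)))/3 = C1 - b


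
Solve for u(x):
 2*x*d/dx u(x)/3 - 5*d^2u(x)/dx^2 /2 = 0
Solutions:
 u(x) = C1 + C2*erfi(sqrt(30)*x/15)


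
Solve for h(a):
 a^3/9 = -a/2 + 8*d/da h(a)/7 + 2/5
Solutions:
 h(a) = C1 + 7*a^4/288 + 7*a^2/32 - 7*a/20


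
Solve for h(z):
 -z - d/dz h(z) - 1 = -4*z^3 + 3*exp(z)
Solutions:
 h(z) = C1 + z^4 - z^2/2 - z - 3*exp(z)


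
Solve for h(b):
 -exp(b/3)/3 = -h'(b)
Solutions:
 h(b) = C1 + exp(b/3)


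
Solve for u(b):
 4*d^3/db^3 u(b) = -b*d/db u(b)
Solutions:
 u(b) = C1 + Integral(C2*airyai(-2^(1/3)*b/2) + C3*airybi(-2^(1/3)*b/2), b)


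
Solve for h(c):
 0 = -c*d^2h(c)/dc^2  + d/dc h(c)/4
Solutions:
 h(c) = C1 + C2*c^(5/4)


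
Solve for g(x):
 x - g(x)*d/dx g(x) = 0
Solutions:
 g(x) = -sqrt(C1 + x^2)
 g(x) = sqrt(C1 + x^2)


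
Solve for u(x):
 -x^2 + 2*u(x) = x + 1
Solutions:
 u(x) = x^2/2 + x/2 + 1/2


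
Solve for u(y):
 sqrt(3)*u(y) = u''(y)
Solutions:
 u(y) = C1*exp(-3^(1/4)*y) + C2*exp(3^(1/4)*y)


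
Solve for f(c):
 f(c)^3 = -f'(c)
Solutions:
 f(c) = -sqrt(2)*sqrt(-1/(C1 - c))/2
 f(c) = sqrt(2)*sqrt(-1/(C1 - c))/2


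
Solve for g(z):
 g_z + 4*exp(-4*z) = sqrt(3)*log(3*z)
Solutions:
 g(z) = C1 + sqrt(3)*z*log(z) + sqrt(3)*z*(-1 + log(3)) + exp(-4*z)


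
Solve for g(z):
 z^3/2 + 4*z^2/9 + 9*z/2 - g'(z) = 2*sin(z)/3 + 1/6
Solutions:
 g(z) = C1 + z^4/8 + 4*z^3/27 + 9*z^2/4 - z/6 + 2*cos(z)/3


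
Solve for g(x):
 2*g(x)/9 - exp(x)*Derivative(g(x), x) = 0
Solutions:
 g(x) = C1*exp(-2*exp(-x)/9)


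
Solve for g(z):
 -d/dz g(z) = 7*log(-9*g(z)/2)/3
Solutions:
 3*Integral(1/(log(-_y) - log(2) + 2*log(3)), (_y, g(z)))/7 = C1 - z


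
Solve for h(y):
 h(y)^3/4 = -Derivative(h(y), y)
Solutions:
 h(y) = -sqrt(2)*sqrt(-1/(C1 - y))
 h(y) = sqrt(2)*sqrt(-1/(C1 - y))


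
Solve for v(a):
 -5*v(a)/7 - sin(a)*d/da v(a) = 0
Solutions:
 v(a) = C1*(cos(a) + 1)^(5/14)/(cos(a) - 1)^(5/14)


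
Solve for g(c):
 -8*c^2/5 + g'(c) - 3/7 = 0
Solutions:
 g(c) = C1 + 8*c^3/15 + 3*c/7


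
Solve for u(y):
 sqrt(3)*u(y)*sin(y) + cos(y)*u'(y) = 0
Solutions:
 u(y) = C1*cos(y)^(sqrt(3))


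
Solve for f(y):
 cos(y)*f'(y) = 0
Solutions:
 f(y) = C1


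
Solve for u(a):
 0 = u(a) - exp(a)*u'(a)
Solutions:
 u(a) = C1*exp(-exp(-a))


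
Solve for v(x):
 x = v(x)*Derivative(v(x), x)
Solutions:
 v(x) = -sqrt(C1 + x^2)
 v(x) = sqrt(C1 + x^2)


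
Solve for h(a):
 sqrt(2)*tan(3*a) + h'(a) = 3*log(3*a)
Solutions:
 h(a) = C1 + 3*a*log(a) - 3*a + 3*a*log(3) + sqrt(2)*log(cos(3*a))/3


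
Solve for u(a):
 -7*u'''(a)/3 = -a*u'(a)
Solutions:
 u(a) = C1 + Integral(C2*airyai(3^(1/3)*7^(2/3)*a/7) + C3*airybi(3^(1/3)*7^(2/3)*a/7), a)


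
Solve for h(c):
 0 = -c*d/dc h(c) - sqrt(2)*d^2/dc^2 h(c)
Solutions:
 h(c) = C1 + C2*erf(2^(1/4)*c/2)


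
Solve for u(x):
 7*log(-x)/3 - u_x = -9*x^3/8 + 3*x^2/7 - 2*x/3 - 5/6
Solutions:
 u(x) = C1 + 9*x^4/32 - x^3/7 + x^2/3 + 7*x*log(-x)/3 - 3*x/2


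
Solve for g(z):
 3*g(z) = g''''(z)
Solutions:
 g(z) = C1*exp(-3^(1/4)*z) + C2*exp(3^(1/4)*z) + C3*sin(3^(1/4)*z) + C4*cos(3^(1/4)*z)


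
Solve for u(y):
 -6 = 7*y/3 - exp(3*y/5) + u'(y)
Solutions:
 u(y) = C1 - 7*y^2/6 - 6*y + 5*exp(3*y/5)/3


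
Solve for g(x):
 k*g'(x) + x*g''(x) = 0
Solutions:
 g(x) = C1 + x^(1 - re(k))*(C2*sin(log(x)*Abs(im(k))) + C3*cos(log(x)*im(k)))


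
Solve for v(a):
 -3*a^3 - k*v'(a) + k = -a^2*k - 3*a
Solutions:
 v(a) = C1 - 3*a^4/(4*k) + a^3/3 + 3*a^2/(2*k) + a


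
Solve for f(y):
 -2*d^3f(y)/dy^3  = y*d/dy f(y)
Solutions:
 f(y) = C1 + Integral(C2*airyai(-2^(2/3)*y/2) + C3*airybi(-2^(2/3)*y/2), y)


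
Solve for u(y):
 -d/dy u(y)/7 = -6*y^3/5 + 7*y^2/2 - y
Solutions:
 u(y) = C1 + 21*y^4/10 - 49*y^3/6 + 7*y^2/2


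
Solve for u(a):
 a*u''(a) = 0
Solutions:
 u(a) = C1 + C2*a


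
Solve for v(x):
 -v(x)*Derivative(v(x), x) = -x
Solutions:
 v(x) = -sqrt(C1 + x^2)
 v(x) = sqrt(C1 + x^2)


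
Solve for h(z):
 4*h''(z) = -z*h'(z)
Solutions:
 h(z) = C1 + C2*erf(sqrt(2)*z/4)


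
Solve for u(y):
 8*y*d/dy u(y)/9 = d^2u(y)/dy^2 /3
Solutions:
 u(y) = C1 + C2*erfi(2*sqrt(3)*y/3)


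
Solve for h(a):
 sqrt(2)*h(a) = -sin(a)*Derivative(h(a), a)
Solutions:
 h(a) = C1*(cos(a) + 1)^(sqrt(2)/2)/(cos(a) - 1)^(sqrt(2)/2)


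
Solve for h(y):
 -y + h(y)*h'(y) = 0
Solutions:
 h(y) = -sqrt(C1 + y^2)
 h(y) = sqrt(C1 + y^2)


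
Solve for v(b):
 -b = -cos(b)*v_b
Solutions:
 v(b) = C1 + Integral(b/cos(b), b)


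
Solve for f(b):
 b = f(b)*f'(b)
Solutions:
 f(b) = -sqrt(C1 + b^2)
 f(b) = sqrt(C1 + b^2)


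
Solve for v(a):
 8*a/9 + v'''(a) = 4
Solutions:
 v(a) = C1 + C2*a + C3*a^2 - a^4/27 + 2*a^3/3


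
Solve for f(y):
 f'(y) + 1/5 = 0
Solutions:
 f(y) = C1 - y/5


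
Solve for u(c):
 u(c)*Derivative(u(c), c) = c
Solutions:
 u(c) = -sqrt(C1 + c^2)
 u(c) = sqrt(C1 + c^2)


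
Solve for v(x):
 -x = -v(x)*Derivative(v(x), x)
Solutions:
 v(x) = -sqrt(C1 + x^2)
 v(x) = sqrt(C1 + x^2)


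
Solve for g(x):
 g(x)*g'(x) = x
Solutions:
 g(x) = -sqrt(C1 + x^2)
 g(x) = sqrt(C1 + x^2)


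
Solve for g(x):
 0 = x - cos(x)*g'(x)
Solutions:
 g(x) = C1 + Integral(x/cos(x), x)


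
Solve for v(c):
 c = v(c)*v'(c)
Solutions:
 v(c) = -sqrt(C1 + c^2)
 v(c) = sqrt(C1 + c^2)


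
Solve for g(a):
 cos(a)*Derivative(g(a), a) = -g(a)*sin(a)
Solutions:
 g(a) = C1*cos(a)


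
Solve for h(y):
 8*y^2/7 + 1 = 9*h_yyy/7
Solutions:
 h(y) = C1 + C2*y + C3*y^2 + 2*y^5/135 + 7*y^3/54


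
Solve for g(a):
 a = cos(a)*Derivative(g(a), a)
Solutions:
 g(a) = C1 + Integral(a/cos(a), a)


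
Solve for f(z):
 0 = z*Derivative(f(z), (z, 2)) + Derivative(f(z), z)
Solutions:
 f(z) = C1 + C2*log(z)


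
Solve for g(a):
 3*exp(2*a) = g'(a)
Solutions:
 g(a) = C1 + 3*exp(2*a)/2


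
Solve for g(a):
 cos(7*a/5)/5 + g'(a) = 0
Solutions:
 g(a) = C1 - sin(7*a/5)/7


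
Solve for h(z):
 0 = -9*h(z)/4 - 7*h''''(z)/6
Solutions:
 h(z) = (C1*sin(2^(1/4)*21^(3/4)*z/14) + C2*cos(2^(1/4)*21^(3/4)*z/14))*exp(-2^(1/4)*21^(3/4)*z/14) + (C3*sin(2^(1/4)*21^(3/4)*z/14) + C4*cos(2^(1/4)*21^(3/4)*z/14))*exp(2^(1/4)*21^(3/4)*z/14)


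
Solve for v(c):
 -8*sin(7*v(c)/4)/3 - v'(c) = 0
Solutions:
 8*c/3 + 2*log(cos(7*v(c)/4) - 1)/7 - 2*log(cos(7*v(c)/4) + 1)/7 = C1


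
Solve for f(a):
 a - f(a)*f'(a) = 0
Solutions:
 f(a) = -sqrt(C1 + a^2)
 f(a) = sqrt(C1 + a^2)


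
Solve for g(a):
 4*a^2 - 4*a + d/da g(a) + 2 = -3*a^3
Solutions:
 g(a) = C1 - 3*a^4/4 - 4*a^3/3 + 2*a^2 - 2*a


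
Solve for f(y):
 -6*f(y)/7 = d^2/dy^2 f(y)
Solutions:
 f(y) = C1*sin(sqrt(42)*y/7) + C2*cos(sqrt(42)*y/7)


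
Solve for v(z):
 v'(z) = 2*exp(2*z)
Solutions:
 v(z) = C1 + exp(2*z)


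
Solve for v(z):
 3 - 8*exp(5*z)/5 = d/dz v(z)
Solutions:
 v(z) = C1 + 3*z - 8*exp(5*z)/25


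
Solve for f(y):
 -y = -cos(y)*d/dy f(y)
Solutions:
 f(y) = C1 + Integral(y/cos(y), y)


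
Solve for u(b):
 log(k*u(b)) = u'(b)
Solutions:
 li(k*u(b))/k = C1 + b


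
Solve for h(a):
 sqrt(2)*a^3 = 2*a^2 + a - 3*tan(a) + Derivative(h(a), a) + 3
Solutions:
 h(a) = C1 + sqrt(2)*a^4/4 - 2*a^3/3 - a^2/2 - 3*a - 3*log(cos(a))


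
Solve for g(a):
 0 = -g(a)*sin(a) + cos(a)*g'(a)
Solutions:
 g(a) = C1/cos(a)


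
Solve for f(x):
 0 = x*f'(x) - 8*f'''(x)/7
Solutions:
 f(x) = C1 + Integral(C2*airyai(7^(1/3)*x/2) + C3*airybi(7^(1/3)*x/2), x)


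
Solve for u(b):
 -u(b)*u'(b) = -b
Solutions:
 u(b) = -sqrt(C1 + b^2)
 u(b) = sqrt(C1 + b^2)


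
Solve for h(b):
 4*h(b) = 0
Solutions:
 h(b) = 0


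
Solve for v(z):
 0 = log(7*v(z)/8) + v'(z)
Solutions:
 -Integral(1/(-log(_y) - log(7) + 3*log(2)), (_y, v(z))) = C1 - z


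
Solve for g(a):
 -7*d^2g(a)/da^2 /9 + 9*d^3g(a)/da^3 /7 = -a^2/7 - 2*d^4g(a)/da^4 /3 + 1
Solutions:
 g(a) = C1 + C2*a + C3*exp(a*(-81 + sqrt(14793))/84) + C4*exp(-a*(81 + sqrt(14793))/84) + 3*a^4/196 + 243*a^3/2401 + 3879*a^2/235298


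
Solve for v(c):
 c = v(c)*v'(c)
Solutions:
 v(c) = -sqrt(C1 + c^2)
 v(c) = sqrt(C1 + c^2)


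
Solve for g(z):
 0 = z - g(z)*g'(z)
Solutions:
 g(z) = -sqrt(C1 + z^2)
 g(z) = sqrt(C1 + z^2)


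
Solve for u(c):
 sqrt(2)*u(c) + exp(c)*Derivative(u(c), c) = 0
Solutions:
 u(c) = C1*exp(sqrt(2)*exp(-c))


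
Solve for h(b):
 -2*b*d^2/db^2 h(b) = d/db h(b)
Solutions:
 h(b) = C1 + C2*sqrt(b)


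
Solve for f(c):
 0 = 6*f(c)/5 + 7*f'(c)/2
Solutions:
 f(c) = C1*exp(-12*c/35)


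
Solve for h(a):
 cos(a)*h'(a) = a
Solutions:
 h(a) = C1 + Integral(a/cos(a), a)


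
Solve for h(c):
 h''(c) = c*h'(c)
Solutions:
 h(c) = C1 + C2*erfi(sqrt(2)*c/2)


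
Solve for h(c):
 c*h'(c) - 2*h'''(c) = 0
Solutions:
 h(c) = C1 + Integral(C2*airyai(2^(2/3)*c/2) + C3*airybi(2^(2/3)*c/2), c)


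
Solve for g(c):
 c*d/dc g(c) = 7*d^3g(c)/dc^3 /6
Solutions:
 g(c) = C1 + Integral(C2*airyai(6^(1/3)*7^(2/3)*c/7) + C3*airybi(6^(1/3)*7^(2/3)*c/7), c)


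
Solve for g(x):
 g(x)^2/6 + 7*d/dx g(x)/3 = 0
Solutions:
 g(x) = 14/(C1 + x)


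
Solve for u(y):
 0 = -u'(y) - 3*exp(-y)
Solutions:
 u(y) = C1 + 3*exp(-y)


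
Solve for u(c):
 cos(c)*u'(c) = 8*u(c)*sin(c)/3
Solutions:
 u(c) = C1/cos(c)^(8/3)


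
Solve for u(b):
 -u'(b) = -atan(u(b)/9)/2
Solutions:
 Integral(1/atan(_y/9), (_y, u(b))) = C1 + b/2


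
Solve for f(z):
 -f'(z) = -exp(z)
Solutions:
 f(z) = C1 + exp(z)


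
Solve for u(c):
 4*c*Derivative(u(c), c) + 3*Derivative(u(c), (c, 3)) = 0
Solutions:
 u(c) = C1 + Integral(C2*airyai(-6^(2/3)*c/3) + C3*airybi(-6^(2/3)*c/3), c)


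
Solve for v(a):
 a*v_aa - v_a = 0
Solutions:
 v(a) = C1 + C2*a^2


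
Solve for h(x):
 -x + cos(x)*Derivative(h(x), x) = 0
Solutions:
 h(x) = C1 + Integral(x/cos(x), x)


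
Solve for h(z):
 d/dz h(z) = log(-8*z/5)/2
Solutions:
 h(z) = C1 + z*log(-z)/2 + z*(-log(5) - 1 + 3*log(2))/2


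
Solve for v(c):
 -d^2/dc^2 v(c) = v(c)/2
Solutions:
 v(c) = C1*sin(sqrt(2)*c/2) + C2*cos(sqrt(2)*c/2)


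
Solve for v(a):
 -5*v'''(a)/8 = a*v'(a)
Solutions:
 v(a) = C1 + Integral(C2*airyai(-2*5^(2/3)*a/5) + C3*airybi(-2*5^(2/3)*a/5), a)


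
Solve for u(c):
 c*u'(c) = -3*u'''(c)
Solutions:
 u(c) = C1 + Integral(C2*airyai(-3^(2/3)*c/3) + C3*airybi(-3^(2/3)*c/3), c)


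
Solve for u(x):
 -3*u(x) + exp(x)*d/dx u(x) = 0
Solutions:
 u(x) = C1*exp(-3*exp(-x))


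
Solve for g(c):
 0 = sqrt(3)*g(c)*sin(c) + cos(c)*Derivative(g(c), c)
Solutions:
 g(c) = C1*cos(c)^(sqrt(3))


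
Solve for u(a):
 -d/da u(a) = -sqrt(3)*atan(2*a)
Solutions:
 u(a) = C1 + sqrt(3)*(a*atan(2*a) - log(4*a^2 + 1)/4)


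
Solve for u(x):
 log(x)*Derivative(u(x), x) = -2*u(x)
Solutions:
 u(x) = C1*exp(-2*li(x))


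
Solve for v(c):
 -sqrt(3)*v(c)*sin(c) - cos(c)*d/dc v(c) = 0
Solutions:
 v(c) = C1*cos(c)^(sqrt(3))


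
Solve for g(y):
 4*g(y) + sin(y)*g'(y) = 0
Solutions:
 g(y) = C1*(cos(y)^2 + 2*cos(y) + 1)/(cos(y)^2 - 2*cos(y) + 1)


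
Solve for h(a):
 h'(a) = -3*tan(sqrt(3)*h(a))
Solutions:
 h(a) = sqrt(3)*(pi - asin(C1*exp(-3*sqrt(3)*a)))/3
 h(a) = sqrt(3)*asin(C1*exp(-3*sqrt(3)*a))/3


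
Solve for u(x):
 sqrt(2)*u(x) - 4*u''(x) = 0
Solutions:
 u(x) = C1*exp(-2^(1/4)*x/2) + C2*exp(2^(1/4)*x/2)


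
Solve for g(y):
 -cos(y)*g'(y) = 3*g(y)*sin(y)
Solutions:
 g(y) = C1*cos(y)^3


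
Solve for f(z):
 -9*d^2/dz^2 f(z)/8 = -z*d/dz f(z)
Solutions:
 f(z) = C1 + C2*erfi(2*z/3)


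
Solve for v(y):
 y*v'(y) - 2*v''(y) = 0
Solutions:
 v(y) = C1 + C2*erfi(y/2)


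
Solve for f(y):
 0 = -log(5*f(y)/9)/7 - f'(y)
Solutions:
 -7*Integral(1/(-log(_y) - log(5) + 2*log(3)), (_y, f(y))) = C1 - y


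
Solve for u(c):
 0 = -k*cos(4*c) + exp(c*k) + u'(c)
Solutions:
 u(c) = C1 + k*sin(4*c)/4 - exp(c*k)/k


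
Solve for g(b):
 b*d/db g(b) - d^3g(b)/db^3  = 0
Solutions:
 g(b) = C1 + Integral(C2*airyai(b) + C3*airybi(b), b)


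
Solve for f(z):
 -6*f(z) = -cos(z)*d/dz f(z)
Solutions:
 f(z) = C1*(sin(z)^3 + 3*sin(z)^2 + 3*sin(z) + 1)/(sin(z)^3 - 3*sin(z)^2 + 3*sin(z) - 1)


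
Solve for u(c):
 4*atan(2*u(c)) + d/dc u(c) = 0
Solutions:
 Integral(1/atan(2*_y), (_y, u(c))) = C1 - 4*c


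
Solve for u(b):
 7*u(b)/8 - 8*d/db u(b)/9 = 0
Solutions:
 u(b) = C1*exp(63*b/64)


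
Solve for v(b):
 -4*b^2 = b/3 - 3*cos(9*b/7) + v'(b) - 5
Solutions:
 v(b) = C1 - 4*b^3/3 - b^2/6 + 5*b + 7*sin(9*b/7)/3


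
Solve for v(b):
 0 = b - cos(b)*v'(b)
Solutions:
 v(b) = C1 + Integral(b/cos(b), b)


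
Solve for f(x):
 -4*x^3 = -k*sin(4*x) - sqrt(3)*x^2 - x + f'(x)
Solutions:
 f(x) = C1 - k*cos(4*x)/4 - x^4 + sqrt(3)*x^3/3 + x^2/2


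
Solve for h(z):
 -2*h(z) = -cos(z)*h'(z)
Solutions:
 h(z) = C1*(sin(z) + 1)/(sin(z) - 1)


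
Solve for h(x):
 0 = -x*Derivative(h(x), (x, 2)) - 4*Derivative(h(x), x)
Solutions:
 h(x) = C1 + C2/x^3


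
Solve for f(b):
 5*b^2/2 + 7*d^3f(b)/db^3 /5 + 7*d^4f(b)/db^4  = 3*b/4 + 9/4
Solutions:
 f(b) = C1 + C2*b + C3*b^2 + C4*exp(-b/5) - 5*b^5/168 + 515*b^4/672 - 1265*b^3/84


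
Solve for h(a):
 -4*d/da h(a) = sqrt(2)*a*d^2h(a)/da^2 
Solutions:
 h(a) = C1 + C2*a^(1 - 2*sqrt(2))


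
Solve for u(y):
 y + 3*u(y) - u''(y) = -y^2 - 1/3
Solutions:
 u(y) = C1*exp(-sqrt(3)*y) + C2*exp(sqrt(3)*y) - y^2/3 - y/3 - 1/3


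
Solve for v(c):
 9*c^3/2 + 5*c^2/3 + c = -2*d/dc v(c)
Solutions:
 v(c) = C1 - 9*c^4/16 - 5*c^3/18 - c^2/4


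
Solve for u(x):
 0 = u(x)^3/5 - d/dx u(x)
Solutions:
 u(x) = -sqrt(10)*sqrt(-1/(C1 + x))/2
 u(x) = sqrt(10)*sqrt(-1/(C1 + x))/2


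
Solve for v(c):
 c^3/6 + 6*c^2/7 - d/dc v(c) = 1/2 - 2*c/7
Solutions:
 v(c) = C1 + c^4/24 + 2*c^3/7 + c^2/7 - c/2


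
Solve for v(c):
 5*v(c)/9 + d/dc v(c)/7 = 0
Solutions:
 v(c) = C1*exp(-35*c/9)


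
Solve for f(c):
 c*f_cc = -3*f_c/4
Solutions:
 f(c) = C1 + C2*c^(1/4)


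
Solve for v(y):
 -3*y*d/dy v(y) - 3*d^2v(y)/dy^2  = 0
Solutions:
 v(y) = C1 + C2*erf(sqrt(2)*y/2)


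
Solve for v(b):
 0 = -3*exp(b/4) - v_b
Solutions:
 v(b) = C1 - 12*exp(b/4)


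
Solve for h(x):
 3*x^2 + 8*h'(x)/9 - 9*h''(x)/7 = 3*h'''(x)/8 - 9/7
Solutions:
 h(x) = C1 + C2*exp(4*x*(-27 + sqrt(1317))/63) + C3*exp(-4*x*(27 + sqrt(1317))/63) - 9*x^3/8 - 2187*x^2/448 - 57753*x/3136


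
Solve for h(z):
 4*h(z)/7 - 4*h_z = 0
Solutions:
 h(z) = C1*exp(z/7)


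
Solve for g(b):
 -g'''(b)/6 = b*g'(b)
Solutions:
 g(b) = C1 + Integral(C2*airyai(-6^(1/3)*b) + C3*airybi(-6^(1/3)*b), b)


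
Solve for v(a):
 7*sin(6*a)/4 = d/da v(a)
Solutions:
 v(a) = C1 - 7*cos(6*a)/24


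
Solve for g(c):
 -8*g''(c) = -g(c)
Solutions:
 g(c) = C1*exp(-sqrt(2)*c/4) + C2*exp(sqrt(2)*c/4)


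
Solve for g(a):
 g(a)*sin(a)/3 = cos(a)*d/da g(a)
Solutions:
 g(a) = C1/cos(a)^(1/3)


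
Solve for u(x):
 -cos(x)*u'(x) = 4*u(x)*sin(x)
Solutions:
 u(x) = C1*cos(x)^4


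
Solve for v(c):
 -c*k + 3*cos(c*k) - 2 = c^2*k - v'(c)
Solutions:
 v(c) = C1 + c^3*k/3 + c^2*k/2 + 2*c - 3*sin(c*k)/k


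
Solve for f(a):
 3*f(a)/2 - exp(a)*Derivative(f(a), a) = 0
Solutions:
 f(a) = C1*exp(-3*exp(-a)/2)


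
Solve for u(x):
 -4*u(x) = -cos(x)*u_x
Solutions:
 u(x) = C1*(sin(x)^2 + 2*sin(x) + 1)/(sin(x)^2 - 2*sin(x) + 1)


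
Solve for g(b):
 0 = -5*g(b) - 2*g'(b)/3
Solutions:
 g(b) = C1*exp(-15*b/2)


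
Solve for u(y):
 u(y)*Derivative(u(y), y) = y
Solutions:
 u(y) = -sqrt(C1 + y^2)
 u(y) = sqrt(C1 + y^2)


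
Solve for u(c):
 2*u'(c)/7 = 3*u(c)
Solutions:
 u(c) = C1*exp(21*c/2)


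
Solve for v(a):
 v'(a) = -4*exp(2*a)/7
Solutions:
 v(a) = C1 - 2*exp(2*a)/7


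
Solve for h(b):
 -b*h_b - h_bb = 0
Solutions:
 h(b) = C1 + C2*erf(sqrt(2)*b/2)


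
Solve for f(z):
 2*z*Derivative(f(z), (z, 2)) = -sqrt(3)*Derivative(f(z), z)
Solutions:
 f(z) = C1 + C2*z^(1 - sqrt(3)/2)


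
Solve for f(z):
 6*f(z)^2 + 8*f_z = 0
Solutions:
 f(z) = 4/(C1 + 3*z)


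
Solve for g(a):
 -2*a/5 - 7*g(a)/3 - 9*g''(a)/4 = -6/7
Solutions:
 g(a) = C1*sin(2*sqrt(21)*a/9) + C2*cos(2*sqrt(21)*a/9) - 6*a/35 + 18/49


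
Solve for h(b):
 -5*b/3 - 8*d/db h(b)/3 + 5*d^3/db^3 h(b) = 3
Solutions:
 h(b) = C1 + C2*exp(-2*sqrt(30)*b/15) + C3*exp(2*sqrt(30)*b/15) - 5*b^2/16 - 9*b/8


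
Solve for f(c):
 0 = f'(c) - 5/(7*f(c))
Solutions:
 f(c) = -sqrt(C1 + 70*c)/7
 f(c) = sqrt(C1 + 70*c)/7


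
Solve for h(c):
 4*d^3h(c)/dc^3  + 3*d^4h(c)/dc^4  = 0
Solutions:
 h(c) = C1 + C2*c + C3*c^2 + C4*exp(-4*c/3)


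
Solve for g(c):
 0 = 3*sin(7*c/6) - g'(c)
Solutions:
 g(c) = C1 - 18*cos(7*c/6)/7


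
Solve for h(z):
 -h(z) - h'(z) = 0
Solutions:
 h(z) = C1*exp(-z)


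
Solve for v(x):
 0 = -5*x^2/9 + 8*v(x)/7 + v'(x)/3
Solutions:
 v(x) = C1*exp(-24*x/7) + 35*x^2/72 - 245*x/864 + 1715/20736


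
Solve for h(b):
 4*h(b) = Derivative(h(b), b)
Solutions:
 h(b) = C1*exp(4*b)


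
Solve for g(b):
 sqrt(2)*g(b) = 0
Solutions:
 g(b) = 0


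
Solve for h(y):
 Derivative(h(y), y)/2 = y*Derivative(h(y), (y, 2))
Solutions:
 h(y) = C1 + C2*y^(3/2)


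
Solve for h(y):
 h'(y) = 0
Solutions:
 h(y) = C1


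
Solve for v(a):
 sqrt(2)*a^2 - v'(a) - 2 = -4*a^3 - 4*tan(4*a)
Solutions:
 v(a) = C1 + a^4 + sqrt(2)*a^3/3 - 2*a - log(cos(4*a))


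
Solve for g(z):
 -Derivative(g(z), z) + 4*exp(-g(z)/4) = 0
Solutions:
 g(z) = 4*log(C1 + z)


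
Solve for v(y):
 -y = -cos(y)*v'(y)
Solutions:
 v(y) = C1 + Integral(y/cos(y), y)


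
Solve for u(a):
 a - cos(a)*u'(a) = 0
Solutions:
 u(a) = C1 + Integral(a/cos(a), a)


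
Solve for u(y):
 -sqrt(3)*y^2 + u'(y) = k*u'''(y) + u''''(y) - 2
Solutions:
 u(y) = C1 + C2*exp(-y*(k^2/(k^3 + sqrt(-4*k^6 + (2*k^3 - 27)^2)/2 - 27/2)^(1/3) + k + (k^3 + sqrt(-4*k^6 + (2*k^3 - 27)^2)/2 - 27/2)^(1/3))/3) + C3*exp(y*(-4*k^2/((-1 + sqrt(3)*I)*(k^3 + sqrt(-4*k^6 + (2*k^3 - 27)^2)/2 - 27/2)^(1/3)) - 2*k + (k^3 + sqrt(-4*k^6 + (2*k^3 - 27)^2)/2 - 27/2)^(1/3) - sqrt(3)*I*(k^3 + sqrt(-4*k^6 + (2*k^3 - 27)^2)/2 - 27/2)^(1/3))/6) + C4*exp(y*(4*k^2/((1 + sqrt(3)*I)*(k^3 + sqrt(-4*k^6 + (2*k^3 - 27)^2)/2 - 27/2)^(1/3)) - 2*k + (k^3 + sqrt(-4*k^6 + (2*k^3 - 27)^2)/2 - 27/2)^(1/3) + sqrt(3)*I*(k^3 + sqrt(-4*k^6 + (2*k^3 - 27)^2)/2 - 27/2)^(1/3))/6) + 2*sqrt(3)*k*y + sqrt(3)*y^3/3 - 2*y


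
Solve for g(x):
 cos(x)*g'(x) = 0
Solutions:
 g(x) = C1


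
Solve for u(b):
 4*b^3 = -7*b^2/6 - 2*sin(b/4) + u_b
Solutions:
 u(b) = C1 + b^4 + 7*b^3/18 - 8*cos(b/4)


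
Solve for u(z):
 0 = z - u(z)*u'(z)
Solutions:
 u(z) = -sqrt(C1 + z^2)
 u(z) = sqrt(C1 + z^2)


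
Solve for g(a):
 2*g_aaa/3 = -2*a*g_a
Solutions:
 g(a) = C1 + Integral(C2*airyai(-3^(1/3)*a) + C3*airybi(-3^(1/3)*a), a)


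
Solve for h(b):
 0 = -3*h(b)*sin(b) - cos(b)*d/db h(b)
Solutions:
 h(b) = C1*cos(b)^3


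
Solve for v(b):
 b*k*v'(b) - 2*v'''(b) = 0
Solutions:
 v(b) = C1 + Integral(C2*airyai(2^(2/3)*b*k^(1/3)/2) + C3*airybi(2^(2/3)*b*k^(1/3)/2), b)


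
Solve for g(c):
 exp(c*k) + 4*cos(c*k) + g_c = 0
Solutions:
 g(c) = C1 - exp(c*k)/k - 4*sin(c*k)/k


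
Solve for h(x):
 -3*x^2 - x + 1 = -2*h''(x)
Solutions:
 h(x) = C1 + C2*x + x^4/8 + x^3/12 - x^2/4


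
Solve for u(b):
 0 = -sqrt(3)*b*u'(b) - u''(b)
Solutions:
 u(b) = C1 + C2*erf(sqrt(2)*3^(1/4)*b/2)


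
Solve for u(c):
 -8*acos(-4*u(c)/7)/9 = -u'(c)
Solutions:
 Integral(1/acos(-4*_y/7), (_y, u(c))) = C1 + 8*c/9


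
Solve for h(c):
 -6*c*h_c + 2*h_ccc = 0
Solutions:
 h(c) = C1 + Integral(C2*airyai(3^(1/3)*c) + C3*airybi(3^(1/3)*c), c)


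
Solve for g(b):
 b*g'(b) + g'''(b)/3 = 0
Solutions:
 g(b) = C1 + Integral(C2*airyai(-3^(1/3)*b) + C3*airybi(-3^(1/3)*b), b)


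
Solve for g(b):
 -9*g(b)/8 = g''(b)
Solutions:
 g(b) = C1*sin(3*sqrt(2)*b/4) + C2*cos(3*sqrt(2)*b/4)


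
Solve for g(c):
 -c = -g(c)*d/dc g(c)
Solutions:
 g(c) = -sqrt(C1 + c^2)
 g(c) = sqrt(C1 + c^2)


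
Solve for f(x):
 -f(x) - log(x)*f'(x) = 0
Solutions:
 f(x) = C1*exp(-li(x))


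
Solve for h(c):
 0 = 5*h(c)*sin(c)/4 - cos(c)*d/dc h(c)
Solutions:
 h(c) = C1/cos(c)^(5/4)


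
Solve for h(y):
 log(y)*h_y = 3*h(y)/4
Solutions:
 h(y) = C1*exp(3*li(y)/4)


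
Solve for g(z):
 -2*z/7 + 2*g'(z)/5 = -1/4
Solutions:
 g(z) = C1 + 5*z^2/14 - 5*z/8


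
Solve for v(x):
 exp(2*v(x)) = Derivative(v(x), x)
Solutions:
 v(x) = log(-sqrt(-1/(C1 + x))) - log(2)/2
 v(x) = log(-1/(C1 + x))/2 - log(2)/2


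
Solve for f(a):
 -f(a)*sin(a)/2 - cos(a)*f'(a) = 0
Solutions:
 f(a) = C1*sqrt(cos(a))


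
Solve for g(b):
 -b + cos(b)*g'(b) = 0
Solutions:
 g(b) = C1 + Integral(b/cos(b), b)


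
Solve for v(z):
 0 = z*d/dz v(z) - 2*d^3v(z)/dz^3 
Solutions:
 v(z) = C1 + Integral(C2*airyai(2^(2/3)*z/2) + C3*airybi(2^(2/3)*z/2), z)


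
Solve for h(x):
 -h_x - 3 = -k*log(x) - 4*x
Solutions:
 h(x) = C1 + k*x*log(x) - k*x + 2*x^2 - 3*x


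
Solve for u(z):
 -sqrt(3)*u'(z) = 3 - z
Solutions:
 u(z) = C1 + sqrt(3)*z^2/6 - sqrt(3)*z


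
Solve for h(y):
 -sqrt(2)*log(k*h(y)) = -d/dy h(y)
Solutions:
 li(k*h(y))/k = C1 + sqrt(2)*y


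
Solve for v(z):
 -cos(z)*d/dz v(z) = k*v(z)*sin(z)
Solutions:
 v(z) = C1*exp(k*log(cos(z)))


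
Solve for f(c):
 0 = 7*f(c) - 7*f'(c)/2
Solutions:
 f(c) = C1*exp(2*c)


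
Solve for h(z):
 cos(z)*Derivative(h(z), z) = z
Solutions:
 h(z) = C1 + Integral(z/cos(z), z)


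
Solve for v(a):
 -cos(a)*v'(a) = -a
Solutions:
 v(a) = C1 + Integral(a/cos(a), a)


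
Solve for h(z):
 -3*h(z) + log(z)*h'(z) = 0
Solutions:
 h(z) = C1*exp(3*li(z))


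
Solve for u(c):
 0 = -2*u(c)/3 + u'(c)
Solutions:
 u(c) = C1*exp(2*c/3)


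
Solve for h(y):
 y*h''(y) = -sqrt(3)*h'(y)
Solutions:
 h(y) = C1 + C2*y^(1 - sqrt(3))


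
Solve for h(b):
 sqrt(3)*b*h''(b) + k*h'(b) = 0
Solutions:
 h(b) = C1 + b^(-sqrt(3)*re(k)/3 + 1)*(C2*sin(sqrt(3)*log(b)*Abs(im(k))/3) + C3*cos(sqrt(3)*log(b)*im(k)/3))


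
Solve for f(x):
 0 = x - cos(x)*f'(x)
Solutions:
 f(x) = C1 + Integral(x/cos(x), x)


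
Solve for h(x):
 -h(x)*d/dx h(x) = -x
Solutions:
 h(x) = -sqrt(C1 + x^2)
 h(x) = sqrt(C1 + x^2)


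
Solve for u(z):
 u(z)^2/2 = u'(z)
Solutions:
 u(z) = -2/(C1 + z)


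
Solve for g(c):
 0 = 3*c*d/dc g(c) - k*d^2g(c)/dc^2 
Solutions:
 g(c) = C1 + C2*erf(sqrt(6)*c*sqrt(-1/k)/2)/sqrt(-1/k)


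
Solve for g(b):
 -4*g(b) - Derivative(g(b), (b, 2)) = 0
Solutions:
 g(b) = C1*sin(2*b) + C2*cos(2*b)


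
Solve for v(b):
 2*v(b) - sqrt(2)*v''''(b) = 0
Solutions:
 v(b) = C1*exp(-2^(1/8)*b) + C2*exp(2^(1/8)*b) + C3*sin(2^(1/8)*b) + C4*cos(2^(1/8)*b)


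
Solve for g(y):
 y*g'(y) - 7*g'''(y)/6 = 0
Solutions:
 g(y) = C1 + Integral(C2*airyai(6^(1/3)*7^(2/3)*y/7) + C3*airybi(6^(1/3)*7^(2/3)*y/7), y)


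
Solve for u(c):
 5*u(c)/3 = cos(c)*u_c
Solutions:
 u(c) = C1*(sin(c) + 1)^(5/6)/(sin(c) - 1)^(5/6)


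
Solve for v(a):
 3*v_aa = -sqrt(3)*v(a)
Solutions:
 v(a) = C1*sin(3^(3/4)*a/3) + C2*cos(3^(3/4)*a/3)


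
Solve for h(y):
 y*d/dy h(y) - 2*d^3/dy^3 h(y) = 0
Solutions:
 h(y) = C1 + Integral(C2*airyai(2^(2/3)*y/2) + C3*airybi(2^(2/3)*y/2), y)


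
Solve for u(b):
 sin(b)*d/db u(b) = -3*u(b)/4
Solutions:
 u(b) = C1*(cos(b) + 1)^(3/8)/(cos(b) - 1)^(3/8)


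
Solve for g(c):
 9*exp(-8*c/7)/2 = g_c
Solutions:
 g(c) = C1 - 63*exp(-8*c/7)/16


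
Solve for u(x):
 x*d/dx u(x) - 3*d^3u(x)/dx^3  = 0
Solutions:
 u(x) = C1 + Integral(C2*airyai(3^(2/3)*x/3) + C3*airybi(3^(2/3)*x/3), x)


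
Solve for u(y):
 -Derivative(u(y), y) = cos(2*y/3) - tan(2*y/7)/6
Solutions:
 u(y) = C1 - 7*log(cos(2*y/7))/12 - 3*sin(2*y/3)/2


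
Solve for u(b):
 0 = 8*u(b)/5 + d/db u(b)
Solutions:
 u(b) = C1*exp(-8*b/5)


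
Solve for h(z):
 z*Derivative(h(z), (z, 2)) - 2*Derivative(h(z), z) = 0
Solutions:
 h(z) = C1 + C2*z^3


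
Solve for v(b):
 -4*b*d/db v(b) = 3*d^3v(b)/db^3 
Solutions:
 v(b) = C1 + Integral(C2*airyai(-6^(2/3)*b/3) + C3*airybi(-6^(2/3)*b/3), b)


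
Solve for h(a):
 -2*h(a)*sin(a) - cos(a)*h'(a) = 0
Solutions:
 h(a) = C1*cos(a)^2


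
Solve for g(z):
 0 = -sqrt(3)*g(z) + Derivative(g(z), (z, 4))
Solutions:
 g(z) = C1*exp(-3^(1/8)*z) + C2*exp(3^(1/8)*z) + C3*sin(3^(1/8)*z) + C4*cos(3^(1/8)*z)


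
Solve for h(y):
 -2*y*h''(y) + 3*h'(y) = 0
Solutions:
 h(y) = C1 + C2*y^(5/2)


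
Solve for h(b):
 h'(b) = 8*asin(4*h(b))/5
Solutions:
 Integral(1/asin(4*_y), (_y, h(b))) = C1 + 8*b/5


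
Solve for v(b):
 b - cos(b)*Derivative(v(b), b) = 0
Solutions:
 v(b) = C1 + Integral(b/cos(b), b)


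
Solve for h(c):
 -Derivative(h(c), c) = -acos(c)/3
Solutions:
 h(c) = C1 + c*acos(c)/3 - sqrt(1 - c^2)/3


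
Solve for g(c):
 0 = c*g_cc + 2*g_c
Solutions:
 g(c) = C1 + C2/c


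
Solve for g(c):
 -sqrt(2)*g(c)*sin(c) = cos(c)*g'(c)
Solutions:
 g(c) = C1*cos(c)^(sqrt(2))


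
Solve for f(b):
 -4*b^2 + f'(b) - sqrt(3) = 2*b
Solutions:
 f(b) = C1 + 4*b^3/3 + b^2 + sqrt(3)*b


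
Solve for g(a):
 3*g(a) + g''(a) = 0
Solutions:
 g(a) = C1*sin(sqrt(3)*a) + C2*cos(sqrt(3)*a)


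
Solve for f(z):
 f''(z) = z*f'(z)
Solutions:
 f(z) = C1 + C2*erfi(sqrt(2)*z/2)


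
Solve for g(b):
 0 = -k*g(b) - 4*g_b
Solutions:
 g(b) = C1*exp(-b*k/4)


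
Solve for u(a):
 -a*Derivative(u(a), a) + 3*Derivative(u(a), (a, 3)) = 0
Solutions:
 u(a) = C1 + Integral(C2*airyai(3^(2/3)*a/3) + C3*airybi(3^(2/3)*a/3), a)


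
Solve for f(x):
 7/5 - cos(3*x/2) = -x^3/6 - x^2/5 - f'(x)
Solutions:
 f(x) = C1 - x^4/24 - x^3/15 - 7*x/5 + 2*sin(3*x/2)/3


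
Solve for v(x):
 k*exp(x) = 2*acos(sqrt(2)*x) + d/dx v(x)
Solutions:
 v(x) = C1 + k*exp(x) - 2*x*acos(sqrt(2)*x) + sqrt(2)*sqrt(1 - 2*x^2)


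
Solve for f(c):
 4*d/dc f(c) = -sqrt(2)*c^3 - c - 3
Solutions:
 f(c) = C1 - sqrt(2)*c^4/16 - c^2/8 - 3*c/4


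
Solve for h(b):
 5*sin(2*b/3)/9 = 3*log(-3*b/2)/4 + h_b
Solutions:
 h(b) = C1 - 3*b*log(-b)/4 - 3*b*log(3)/4 + 3*b*log(2)/4 + 3*b/4 - 5*cos(2*b/3)/6


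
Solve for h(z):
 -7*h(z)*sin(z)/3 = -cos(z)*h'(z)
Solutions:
 h(z) = C1/cos(z)^(7/3)


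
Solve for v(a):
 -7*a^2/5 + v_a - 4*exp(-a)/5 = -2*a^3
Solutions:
 v(a) = C1 - a^4/2 + 7*a^3/15 - 4*exp(-a)/5


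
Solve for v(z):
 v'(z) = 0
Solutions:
 v(z) = C1


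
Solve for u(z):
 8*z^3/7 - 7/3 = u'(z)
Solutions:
 u(z) = C1 + 2*z^4/7 - 7*z/3


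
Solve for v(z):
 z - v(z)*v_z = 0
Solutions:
 v(z) = -sqrt(C1 + z^2)
 v(z) = sqrt(C1 + z^2)


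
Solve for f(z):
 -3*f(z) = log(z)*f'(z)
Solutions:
 f(z) = C1*exp(-3*li(z))


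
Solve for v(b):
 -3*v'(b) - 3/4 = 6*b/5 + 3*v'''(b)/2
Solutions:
 v(b) = C1 + C2*sin(sqrt(2)*b) + C3*cos(sqrt(2)*b) - b^2/5 - b/4


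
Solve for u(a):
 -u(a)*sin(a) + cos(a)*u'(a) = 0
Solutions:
 u(a) = C1/cos(a)


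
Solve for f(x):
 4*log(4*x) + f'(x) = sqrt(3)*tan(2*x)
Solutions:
 f(x) = C1 - 4*x*log(x) - 8*x*log(2) + 4*x - sqrt(3)*log(cos(2*x))/2


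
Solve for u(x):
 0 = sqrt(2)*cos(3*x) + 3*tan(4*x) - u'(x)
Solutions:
 u(x) = C1 - 3*log(cos(4*x))/4 + sqrt(2)*sin(3*x)/3


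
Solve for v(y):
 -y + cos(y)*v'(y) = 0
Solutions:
 v(y) = C1 + Integral(y/cos(y), y)


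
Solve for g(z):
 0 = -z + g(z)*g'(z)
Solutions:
 g(z) = -sqrt(C1 + z^2)
 g(z) = sqrt(C1 + z^2)


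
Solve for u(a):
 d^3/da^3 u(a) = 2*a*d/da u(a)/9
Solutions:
 u(a) = C1 + Integral(C2*airyai(6^(1/3)*a/3) + C3*airybi(6^(1/3)*a/3), a)


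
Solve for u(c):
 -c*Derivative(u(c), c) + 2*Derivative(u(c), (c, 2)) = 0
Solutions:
 u(c) = C1 + C2*erfi(c/2)


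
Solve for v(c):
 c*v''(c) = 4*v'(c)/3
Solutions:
 v(c) = C1 + C2*c^(7/3)


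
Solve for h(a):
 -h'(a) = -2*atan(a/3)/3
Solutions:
 h(a) = C1 + 2*a*atan(a/3)/3 - log(a^2 + 9)


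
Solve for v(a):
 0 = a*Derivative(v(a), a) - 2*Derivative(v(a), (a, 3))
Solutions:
 v(a) = C1 + Integral(C2*airyai(2^(2/3)*a/2) + C3*airybi(2^(2/3)*a/2), a)


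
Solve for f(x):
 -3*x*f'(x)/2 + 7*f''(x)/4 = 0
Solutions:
 f(x) = C1 + C2*erfi(sqrt(21)*x/7)


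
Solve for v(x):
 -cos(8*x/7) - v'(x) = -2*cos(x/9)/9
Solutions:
 v(x) = C1 + 2*sin(x/9) - 7*sin(8*x/7)/8


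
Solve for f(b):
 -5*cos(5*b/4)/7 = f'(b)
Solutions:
 f(b) = C1 - 4*sin(5*b/4)/7


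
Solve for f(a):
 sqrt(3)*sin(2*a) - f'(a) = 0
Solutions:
 f(a) = C1 - sqrt(3)*cos(2*a)/2


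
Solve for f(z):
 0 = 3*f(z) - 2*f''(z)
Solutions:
 f(z) = C1*exp(-sqrt(6)*z/2) + C2*exp(sqrt(6)*z/2)


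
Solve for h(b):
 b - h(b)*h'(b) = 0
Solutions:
 h(b) = -sqrt(C1 + b^2)
 h(b) = sqrt(C1 + b^2)


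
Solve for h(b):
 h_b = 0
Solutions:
 h(b) = C1


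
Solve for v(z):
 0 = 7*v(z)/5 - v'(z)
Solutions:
 v(z) = C1*exp(7*z/5)


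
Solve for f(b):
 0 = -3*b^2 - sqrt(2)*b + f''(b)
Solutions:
 f(b) = C1 + C2*b + b^4/4 + sqrt(2)*b^3/6


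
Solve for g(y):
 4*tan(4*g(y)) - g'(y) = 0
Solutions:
 g(y) = -asin(C1*exp(16*y))/4 + pi/4
 g(y) = asin(C1*exp(16*y))/4


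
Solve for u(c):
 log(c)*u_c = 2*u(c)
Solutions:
 u(c) = C1*exp(2*li(c))


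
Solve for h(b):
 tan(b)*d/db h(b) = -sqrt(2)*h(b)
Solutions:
 h(b) = C1/sin(b)^(sqrt(2))


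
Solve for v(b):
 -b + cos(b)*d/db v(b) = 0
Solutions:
 v(b) = C1 + Integral(b/cos(b), b)


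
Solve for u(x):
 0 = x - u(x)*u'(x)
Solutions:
 u(x) = -sqrt(C1 + x^2)
 u(x) = sqrt(C1 + x^2)


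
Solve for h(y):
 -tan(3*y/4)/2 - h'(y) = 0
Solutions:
 h(y) = C1 + 2*log(cos(3*y/4))/3


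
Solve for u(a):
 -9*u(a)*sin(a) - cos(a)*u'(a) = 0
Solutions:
 u(a) = C1*cos(a)^9


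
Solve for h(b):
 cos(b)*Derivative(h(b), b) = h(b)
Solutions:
 h(b) = C1*sqrt(sin(b) + 1)/sqrt(sin(b) - 1)


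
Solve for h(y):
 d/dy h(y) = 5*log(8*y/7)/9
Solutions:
 h(y) = C1 + 5*y*log(y)/9 - 5*y*log(7)/9 - 5*y/9 + 5*y*log(2)/3


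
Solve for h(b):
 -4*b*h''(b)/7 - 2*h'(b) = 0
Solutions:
 h(b) = C1 + C2/b^(5/2)


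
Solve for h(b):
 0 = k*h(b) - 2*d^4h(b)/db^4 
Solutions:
 h(b) = C1*exp(-2^(3/4)*b*k^(1/4)/2) + C2*exp(2^(3/4)*b*k^(1/4)/2) + C3*exp(-2^(3/4)*I*b*k^(1/4)/2) + C4*exp(2^(3/4)*I*b*k^(1/4)/2)


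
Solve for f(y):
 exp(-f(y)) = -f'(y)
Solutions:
 f(y) = log(C1 - y)


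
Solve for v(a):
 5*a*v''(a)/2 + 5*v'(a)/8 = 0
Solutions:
 v(a) = C1 + C2*a^(3/4)


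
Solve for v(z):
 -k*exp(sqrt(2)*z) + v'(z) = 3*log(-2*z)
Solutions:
 v(z) = C1 + sqrt(2)*k*exp(sqrt(2)*z)/2 + 3*z*log(-z) + 3*z*(-1 + log(2))


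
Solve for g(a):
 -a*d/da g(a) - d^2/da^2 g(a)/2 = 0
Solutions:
 g(a) = C1 + C2*erf(a)


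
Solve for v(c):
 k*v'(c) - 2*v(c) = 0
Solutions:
 v(c) = C1*exp(2*c/k)


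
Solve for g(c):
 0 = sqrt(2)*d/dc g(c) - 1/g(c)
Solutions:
 g(c) = -sqrt(C1 + sqrt(2)*c)
 g(c) = sqrt(C1 + sqrt(2)*c)


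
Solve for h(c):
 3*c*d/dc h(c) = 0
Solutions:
 h(c) = C1


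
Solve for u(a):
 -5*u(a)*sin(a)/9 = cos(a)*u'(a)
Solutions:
 u(a) = C1*cos(a)^(5/9)


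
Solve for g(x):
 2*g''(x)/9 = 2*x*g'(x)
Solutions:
 g(x) = C1 + C2*erfi(3*sqrt(2)*x/2)


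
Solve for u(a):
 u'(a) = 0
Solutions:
 u(a) = C1


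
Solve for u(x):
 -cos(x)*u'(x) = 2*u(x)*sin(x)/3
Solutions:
 u(x) = C1*cos(x)^(2/3)


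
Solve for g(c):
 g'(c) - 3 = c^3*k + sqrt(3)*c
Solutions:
 g(c) = C1 + c^4*k/4 + sqrt(3)*c^2/2 + 3*c


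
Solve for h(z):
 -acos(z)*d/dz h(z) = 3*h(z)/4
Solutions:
 h(z) = C1*exp(-3*Integral(1/acos(z), z)/4)


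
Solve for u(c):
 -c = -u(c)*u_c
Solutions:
 u(c) = -sqrt(C1 + c^2)
 u(c) = sqrt(C1 + c^2)


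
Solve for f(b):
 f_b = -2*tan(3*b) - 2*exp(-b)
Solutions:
 f(b) = C1 - log(tan(3*b)^2 + 1)/3 + 2*exp(-b)


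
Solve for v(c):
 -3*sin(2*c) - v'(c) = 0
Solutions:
 v(c) = C1 + 3*cos(2*c)/2


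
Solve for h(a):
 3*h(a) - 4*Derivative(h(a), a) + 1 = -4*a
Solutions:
 h(a) = C1*exp(3*a/4) - 4*a/3 - 19/9


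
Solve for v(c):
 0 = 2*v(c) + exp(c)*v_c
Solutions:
 v(c) = C1*exp(2*exp(-c))


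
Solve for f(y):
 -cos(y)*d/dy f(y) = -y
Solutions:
 f(y) = C1 + Integral(y/cos(y), y)


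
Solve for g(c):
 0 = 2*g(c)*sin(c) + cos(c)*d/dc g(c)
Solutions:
 g(c) = C1*cos(c)^2


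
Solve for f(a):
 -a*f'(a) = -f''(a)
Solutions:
 f(a) = C1 + C2*erfi(sqrt(2)*a/2)


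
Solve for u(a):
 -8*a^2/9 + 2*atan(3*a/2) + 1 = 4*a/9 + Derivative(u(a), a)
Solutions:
 u(a) = C1 - 8*a^3/27 - 2*a^2/9 + 2*a*atan(3*a/2) + a - 2*log(9*a^2 + 4)/3


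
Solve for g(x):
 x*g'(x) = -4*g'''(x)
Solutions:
 g(x) = C1 + Integral(C2*airyai(-2^(1/3)*x/2) + C3*airybi(-2^(1/3)*x/2), x)


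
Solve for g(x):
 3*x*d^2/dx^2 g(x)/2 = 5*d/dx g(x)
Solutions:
 g(x) = C1 + C2*x^(13/3)


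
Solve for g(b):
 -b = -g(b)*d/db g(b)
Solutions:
 g(b) = -sqrt(C1 + b^2)
 g(b) = sqrt(C1 + b^2)


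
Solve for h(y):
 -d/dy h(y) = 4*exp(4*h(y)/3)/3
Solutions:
 h(y) = 3*log(-(1/(C1 + 16*y))^(1/4)) + 3*log(3)/2
 h(y) = 3*log(1/(C1 + 16*y))/4 + 3*log(3)/2
 h(y) = 3*log(-I*(1/(C1 + 16*y))^(1/4)) + 3*log(3)/2
 h(y) = 3*log(I*(1/(C1 + 16*y))^(1/4)) + 3*log(3)/2


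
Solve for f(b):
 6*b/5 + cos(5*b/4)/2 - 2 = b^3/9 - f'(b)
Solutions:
 f(b) = C1 + b^4/36 - 3*b^2/5 + 2*b - 2*sin(5*b/4)/5


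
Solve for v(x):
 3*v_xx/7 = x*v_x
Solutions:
 v(x) = C1 + C2*erfi(sqrt(42)*x/6)


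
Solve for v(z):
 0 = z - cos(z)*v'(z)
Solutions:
 v(z) = C1 + Integral(z/cos(z), z)


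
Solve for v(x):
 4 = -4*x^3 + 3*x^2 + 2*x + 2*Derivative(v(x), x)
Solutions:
 v(x) = C1 + x^4/2 - x^3/2 - x^2/2 + 2*x


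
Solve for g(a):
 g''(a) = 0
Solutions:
 g(a) = C1 + C2*a


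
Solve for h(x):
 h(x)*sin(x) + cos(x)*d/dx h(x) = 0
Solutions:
 h(x) = C1*cos(x)


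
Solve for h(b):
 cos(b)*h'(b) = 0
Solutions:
 h(b) = C1


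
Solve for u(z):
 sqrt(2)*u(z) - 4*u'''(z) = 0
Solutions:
 u(z) = C3*exp(sqrt(2)*z/2) + (C1*sin(sqrt(6)*z/4) + C2*cos(sqrt(6)*z/4))*exp(-sqrt(2)*z/4)


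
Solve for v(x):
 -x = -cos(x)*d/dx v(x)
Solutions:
 v(x) = C1 + Integral(x/cos(x), x)


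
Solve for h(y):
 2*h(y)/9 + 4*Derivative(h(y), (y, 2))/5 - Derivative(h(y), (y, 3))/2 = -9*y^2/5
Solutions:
 h(y) = C1*exp(y*(-2^(1/3)*(5*sqrt(13305) + 631)^(1/3) - 32*2^(2/3)/(5*sqrt(13305) + 631)^(1/3) + 16)/30)*sin(2^(1/3)*sqrt(3)*y*(-(5*sqrt(13305) + 631)^(1/3) + 32*2^(1/3)/(5*sqrt(13305) + 631)^(1/3))/30) + C2*exp(y*(-2^(1/3)*(5*sqrt(13305) + 631)^(1/3) - 32*2^(2/3)/(5*sqrt(13305) + 631)^(1/3) + 16)/30)*cos(2^(1/3)*sqrt(3)*y*(-(5*sqrt(13305) + 631)^(1/3) + 32*2^(1/3)/(5*sqrt(13305) + 631)^(1/3))/30) + C3*exp(y*(32*2^(2/3)/(5*sqrt(13305) + 631)^(1/3) + 8 + 2^(1/3)*(5*sqrt(13305) + 631)^(1/3))/15) - 81*y^2/10 + 1458/25


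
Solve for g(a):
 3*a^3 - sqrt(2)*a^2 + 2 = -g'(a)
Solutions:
 g(a) = C1 - 3*a^4/4 + sqrt(2)*a^3/3 - 2*a


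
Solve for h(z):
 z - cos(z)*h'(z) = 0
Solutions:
 h(z) = C1 + Integral(z/cos(z), z)


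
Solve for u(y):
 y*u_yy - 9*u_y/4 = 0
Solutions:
 u(y) = C1 + C2*y^(13/4)


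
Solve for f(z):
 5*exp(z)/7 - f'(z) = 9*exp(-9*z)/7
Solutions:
 f(z) = C1 + 5*exp(z)/7 + exp(-9*z)/7


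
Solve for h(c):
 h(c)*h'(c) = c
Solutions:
 h(c) = -sqrt(C1 + c^2)
 h(c) = sqrt(C1 + c^2)


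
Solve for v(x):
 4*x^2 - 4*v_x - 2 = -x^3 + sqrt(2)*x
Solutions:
 v(x) = C1 + x^4/16 + x^3/3 - sqrt(2)*x^2/8 - x/2


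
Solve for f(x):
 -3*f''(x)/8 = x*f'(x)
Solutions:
 f(x) = C1 + C2*erf(2*sqrt(3)*x/3)


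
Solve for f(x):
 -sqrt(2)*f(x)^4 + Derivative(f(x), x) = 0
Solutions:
 f(x) = (-1/(C1 + 3*sqrt(2)*x))^(1/3)
 f(x) = (-1/(C1 + sqrt(2)*x))^(1/3)*(-3^(2/3) - 3*3^(1/6)*I)/6
 f(x) = (-1/(C1 + sqrt(2)*x))^(1/3)*(-3^(2/3) + 3*3^(1/6)*I)/6


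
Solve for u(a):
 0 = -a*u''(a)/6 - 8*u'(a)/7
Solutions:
 u(a) = C1 + C2/a^(41/7)


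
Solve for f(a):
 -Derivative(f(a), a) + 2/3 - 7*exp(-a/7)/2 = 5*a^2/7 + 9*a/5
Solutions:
 f(a) = C1 - 5*a^3/21 - 9*a^2/10 + 2*a/3 + 49*exp(-a/7)/2


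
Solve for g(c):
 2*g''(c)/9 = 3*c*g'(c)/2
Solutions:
 g(c) = C1 + C2*erfi(3*sqrt(6)*c/4)


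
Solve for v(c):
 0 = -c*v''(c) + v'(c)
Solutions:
 v(c) = C1 + C2*c^2


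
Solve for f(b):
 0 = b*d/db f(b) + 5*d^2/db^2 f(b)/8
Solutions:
 f(b) = C1 + C2*erf(2*sqrt(5)*b/5)


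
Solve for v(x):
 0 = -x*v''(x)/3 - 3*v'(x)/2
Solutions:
 v(x) = C1 + C2/x^(7/2)


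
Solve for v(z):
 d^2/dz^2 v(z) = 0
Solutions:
 v(z) = C1 + C2*z


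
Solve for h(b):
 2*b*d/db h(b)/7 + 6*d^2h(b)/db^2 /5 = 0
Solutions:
 h(b) = C1 + C2*erf(sqrt(210)*b/42)


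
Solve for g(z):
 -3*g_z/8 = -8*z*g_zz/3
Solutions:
 g(z) = C1 + C2*z^(73/64)


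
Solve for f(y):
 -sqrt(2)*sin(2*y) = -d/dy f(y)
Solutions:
 f(y) = C1 - sqrt(2)*cos(2*y)/2


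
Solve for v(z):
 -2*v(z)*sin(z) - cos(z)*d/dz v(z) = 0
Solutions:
 v(z) = C1*cos(z)^2


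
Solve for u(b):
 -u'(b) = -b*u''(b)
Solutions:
 u(b) = C1 + C2*b^2


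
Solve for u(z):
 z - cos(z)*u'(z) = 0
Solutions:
 u(z) = C1 + Integral(z/cos(z), z)


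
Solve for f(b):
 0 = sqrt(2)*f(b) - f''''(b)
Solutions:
 f(b) = C1*exp(-2^(1/8)*b) + C2*exp(2^(1/8)*b) + C3*sin(2^(1/8)*b) + C4*cos(2^(1/8)*b)


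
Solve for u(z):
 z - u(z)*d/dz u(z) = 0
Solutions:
 u(z) = -sqrt(C1 + z^2)
 u(z) = sqrt(C1 + z^2)


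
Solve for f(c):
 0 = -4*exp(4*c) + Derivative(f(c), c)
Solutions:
 f(c) = C1 + exp(4*c)


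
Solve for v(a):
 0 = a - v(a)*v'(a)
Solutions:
 v(a) = -sqrt(C1 + a^2)
 v(a) = sqrt(C1 + a^2)


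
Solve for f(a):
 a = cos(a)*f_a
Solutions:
 f(a) = C1 + Integral(a/cos(a), a)


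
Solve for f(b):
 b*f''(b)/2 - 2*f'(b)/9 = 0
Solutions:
 f(b) = C1 + C2*b^(13/9)


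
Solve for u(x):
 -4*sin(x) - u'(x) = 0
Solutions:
 u(x) = C1 + 4*cos(x)


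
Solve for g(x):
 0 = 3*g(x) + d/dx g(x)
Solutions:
 g(x) = C1*exp(-3*x)


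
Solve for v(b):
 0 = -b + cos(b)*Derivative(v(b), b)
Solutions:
 v(b) = C1 + Integral(b/cos(b), b)


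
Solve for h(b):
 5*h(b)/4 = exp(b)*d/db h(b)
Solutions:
 h(b) = C1*exp(-5*exp(-b)/4)


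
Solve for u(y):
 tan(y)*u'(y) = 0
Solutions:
 u(y) = C1


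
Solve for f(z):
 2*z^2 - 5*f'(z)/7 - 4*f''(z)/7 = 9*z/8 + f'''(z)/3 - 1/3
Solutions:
 f(z) = C1 + 14*z^3/15 - 1211*z^2/400 + 2023*z/750 + (C2*sin(sqrt(69)*z/7) + C3*cos(sqrt(69)*z/7))*exp(-6*z/7)
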